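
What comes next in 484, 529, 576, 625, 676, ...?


Pattern: perfect squares: n²
Terms: 484, 529, 576, 625, 676
Next term = 729

Next term = 729


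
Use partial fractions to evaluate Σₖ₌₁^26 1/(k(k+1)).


1/(k(k+1)) = 1/k - 1/(k+1) (partial fractions)
Telescoping: Σ = 1 - 1/27 = 26/27

Sum = 26/27


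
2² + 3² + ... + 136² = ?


Σₖ₌2^136 k² = Σₖ₌₁^136 k² − Σₖ₌₁^1 k²
= 136·137·273/6 − 1·2·3/6
= 847756 − 1 = 847755

Σk² = 847755


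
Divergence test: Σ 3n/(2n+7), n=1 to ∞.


lim(n→∞) 3n/(2n+7) = 3/2 = 3/2  (divide numerator and denominator by n)
lim aₙ = 3/2 ≠ 0 → series DIVERGES

Diverges (lim aₙ = 3/2 ≠ 0)


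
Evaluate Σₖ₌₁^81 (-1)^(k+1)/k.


S = 1 - 1/2 + 1/3 - 1/4 + 1/5 - 1/6 + 1/7 - 1/8 ± ...
= 0.6993
(Full series converges to +ln(2) ≈ +0.6931)

S_81 = 0.6993


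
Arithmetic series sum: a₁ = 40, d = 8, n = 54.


aₙ = 40 + (54-1)×8 = 464
Sₙ = n(a₁+aₙ)/2 = 54×(40+464)/2
= 54×504/2 = 13608

S_54 = 13608


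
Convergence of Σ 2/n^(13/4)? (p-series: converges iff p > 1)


p-series test: Σ c/n^p converges if p > 1, diverges if p ≤ 1 (constant c > 0 doesn't affect convergence).
p = 13/4
13/4 > 1 → CONVERGES

Converges (p = 13/4 > 1)


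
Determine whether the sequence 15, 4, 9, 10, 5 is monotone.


Differences: -11, 5, 1, -5
Difference at position 2 is +5 (> 0) but position 1 is -11 (< 0) — sequence both rises and falls
→ NOT monotonic

Not monotonic


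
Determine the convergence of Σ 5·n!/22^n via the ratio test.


aₙ = 5·n!/22^n
a_{n+1}/aₙ = (n+1)!/22^(n+1) × 22^n/n!  (constant 5 cancels)
= (n+1)/22
L = lim(n→∞) (n+1)/22 = ∞
L > 1 → series DIVERGES

Diverges (ratio test: L = ∞ > 1)


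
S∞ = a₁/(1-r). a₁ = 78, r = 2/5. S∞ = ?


S∞ = a₁/(1-r) = 78/(1 - 2/5)
= 78/(3/5)
= 130

S∞ = 130


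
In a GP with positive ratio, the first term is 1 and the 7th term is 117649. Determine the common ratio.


r^(n-1) = aₙ/a₁
r^6 = 117649/1 = 117649
r = 117649^(1/6)
= ±7; taking r > 0 gives r = 7

r = 7


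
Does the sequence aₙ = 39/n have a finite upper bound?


a₁ = 39, a₂ = 39/2, a₃ = 39/3, ...
0 < aₙ ≤ 39 for all n ≥ 1
Lower bound: 0, Upper bound: 39
The sequence IS bounded

Bounded (0 < aₙ ≤ 39)


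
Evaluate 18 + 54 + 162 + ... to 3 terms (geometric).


Sₙ = 18×(3^3 - 1)/(3 - 1)
= 18×(27 - 1)/2
= 18×26/2
= 234

S_3 = 234


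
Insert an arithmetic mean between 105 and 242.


AM = (105 + 242)/2 = 347/2 = 173.5

AM = 173.5


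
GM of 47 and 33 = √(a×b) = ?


GM = √(47×33) = √1551 = 39.3827

GM = 39.3827


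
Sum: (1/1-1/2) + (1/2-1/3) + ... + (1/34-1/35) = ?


Telescoping: adjacent terms cancel.
= 1/1 - 1/35
= 1 - 1/35 = 34/35

Sum = 34/35


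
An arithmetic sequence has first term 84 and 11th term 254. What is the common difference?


d = (aₙ - a₁)/(n-1)
= (254 - 84)/(11-1)
= 170/10 = 17

d = 17


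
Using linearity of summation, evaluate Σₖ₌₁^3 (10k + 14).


Σ(10k+14) = 10·Σk + 14·n
= 10·6 + 14·3
= 60 + 42 = 102

Σ = 102


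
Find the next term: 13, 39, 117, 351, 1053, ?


Pattern: geometric (r=3)
Terms: 13, 39, 117, 351, 1053
Next term = 3159

Next term = 3159


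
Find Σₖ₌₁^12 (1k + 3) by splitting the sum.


Σ(1k+3) = 1·Σk + 3·n
= 1·78 + 3·12
= 78 + 36 = 114

Σ = 114


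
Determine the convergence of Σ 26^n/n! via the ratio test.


aₙ = 26^n/n!
a_{n+1}/aₙ = 26^(n+1)/(n+1)! × n!/26^n
= 26/(n+1)
L = lim(n→∞) 26/(n+1) = 0
L < 1 → series CONVERGES

Converges (ratio test: L = 0 < 1)


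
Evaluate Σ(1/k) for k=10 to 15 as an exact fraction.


Σₖ₌10^15 1/k = 1/10 + 1/11 + 1/12 + 1/13 + 1/14 + 1/15
= 1959/4004
≈ 0.4893

Sum = 1959/4004 ≈ 0.4893


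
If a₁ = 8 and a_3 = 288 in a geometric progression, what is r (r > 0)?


r^(n-1) = aₙ/a₁
r^2 = 288/8 = 36
r = 36^(1/2)
= ±6; taking r > 0 gives r = 6

r = 6


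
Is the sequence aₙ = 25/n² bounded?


a₁ = 25, a₂ = 25/4, a₃ = 25/9, ...
0 < aₙ ≤ 25 for all n ≥ 1
The sequence IS bounded

Bounded (0 < aₙ ≤ 25)


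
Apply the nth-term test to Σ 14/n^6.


lim(n→∞) 14/n^6 = 0
lim aₙ = 0 → nth-term test is INCONCLUSIVE
(Need other tests; this is actually a convergent p-series with p=6 > 1)

Inconclusive (lim aₙ = 0; need another test)


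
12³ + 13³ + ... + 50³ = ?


Σₖ₌12^50 k³ = [50·51/2]² − [11·12/2]²
= 1625625 − 4356 = 1621269

Σk³ = 1621269


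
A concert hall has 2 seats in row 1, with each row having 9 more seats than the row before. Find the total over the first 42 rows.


aₙ = 2 + (42-1)×9 = 371
Sₙ = n(a₁+aₙ)/2 = 42×(2+371)/2
= 42×373/2 = 7833

S_42 = 7833


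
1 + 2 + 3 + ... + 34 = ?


n(n+1)/2 = 34×35/2 = 1190/2 = 595

Σk = 595


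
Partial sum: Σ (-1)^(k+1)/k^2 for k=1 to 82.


S = 1 - 1/4 + 1/9 - 1/16 + 1/25 - 1/36 + 1/49 - 1/64 ± ...
= 0.8224
(Full series converges to +π²/12 ≈ +0.8225)

S_82 = 0.8224


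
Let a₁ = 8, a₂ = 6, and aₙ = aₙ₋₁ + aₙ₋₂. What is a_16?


Computing iteratively: 8, 6, 14, 20, 34, 54, 88, 142, 230, 372, 602, 974, ...
a_16 = 6676

a_16 = 6676


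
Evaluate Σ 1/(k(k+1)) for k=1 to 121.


1/(k(k+1)) = 1/k - 1/(k+1) (partial fractions)
Telescoping: Σ = 1 - 1/122 = 121/122

Sum = 121/122


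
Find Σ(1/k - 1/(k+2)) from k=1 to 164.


Telescoping with gap 2: two head and two tail terms survive.
= (1 + 1/2) - (1/165 + 1/166)
= 3/2 - 1/165 - 1/166 = 20377/13695

Sum = 20377/13695


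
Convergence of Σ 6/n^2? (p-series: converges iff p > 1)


p-series test: Σ c/n^p converges if p > 1, diverges if p ≤ 1 (constant c > 0 doesn't affect convergence).
p = 2
2 > 1 → CONVERGES

Converges (p = 2 > 1)


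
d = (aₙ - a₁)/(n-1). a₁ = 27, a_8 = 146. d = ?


d = (aₙ - a₁)/(n-1)
= (146 - 27)/(8-1)
= 119/7 = 17

d = 17


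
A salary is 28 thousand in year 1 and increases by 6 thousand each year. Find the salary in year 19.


aₙ = a₁ + (n-1)d
= 28 + (19-1)×6
= 28 + 108
= 136

a_19 = 136


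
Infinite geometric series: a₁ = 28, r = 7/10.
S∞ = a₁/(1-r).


S∞ = a₁/(1-r) = 28/(1 - 7/10)
= 28/(3/10)
= 280/3

S∞ = 280/3


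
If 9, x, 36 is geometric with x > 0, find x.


GM = √(9×36) = √324 = 18

GM = 18


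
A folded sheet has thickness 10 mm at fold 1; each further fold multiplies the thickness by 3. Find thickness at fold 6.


aₙ = a₁·r^(n-1)
= 10×3^5
= 10×243
= 2430

a_6 = 2430


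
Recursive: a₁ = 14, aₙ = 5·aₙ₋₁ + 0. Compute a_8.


Computing step by step:
a_1 = 14
a_2 = 70
a_3 = 350
a_4 = 1750
a_5 = 8750
a_6 = 43750
a_7 = 218750
a_8 = 1093750


a_8 = 1093750


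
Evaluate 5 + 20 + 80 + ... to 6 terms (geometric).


Sₙ = 5×(4^6 - 1)/(4 - 1)
= 5×(4096 - 1)/3
= 5×4095/3
= 6825

S_6 = 6825


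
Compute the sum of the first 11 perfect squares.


n = 11
n(n+1)(2n+1)/6 = 11×12×23/6
= 3036/6 = 506

Σk² = 506


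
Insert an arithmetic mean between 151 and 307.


AM = (151 + 307)/2 = 458/2 = 229

AM = 229


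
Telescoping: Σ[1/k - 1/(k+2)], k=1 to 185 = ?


Telescoping with gap 2: two head and two tail terms survive.
= (1 + 1/2) - (1/186 + 1/187)
= 3/2 - 1/186 - 1/187 = 25900/17391

Sum = 25900/17391


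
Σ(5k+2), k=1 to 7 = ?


Σ(5k+2) = 5·Σk + 2·n
= 5·28 + 2·7
= 140 + 14 = 154

Σ = 154


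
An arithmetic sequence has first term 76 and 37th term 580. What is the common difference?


d = (aₙ - a₁)/(n-1)
= (580 - 76)/(37-1)
= 504/36 = 14

d = 14


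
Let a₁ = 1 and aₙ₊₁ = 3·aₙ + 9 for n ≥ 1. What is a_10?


Computing step by step:
a_1 = 1
a_2 = 12
a_3 = 45
a_4 = 144
a_5 = 441
a_6 = 1332
a_7 = 4005
a_8 = 12024
a_9 = 36081
a_10 = 108252


a_10 = 108252


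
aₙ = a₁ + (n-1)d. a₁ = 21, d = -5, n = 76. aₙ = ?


aₙ = a₁ + (n-1)d
= 21 + (76-1)×-5
= 21 - 375
= -354

a_76 = -354


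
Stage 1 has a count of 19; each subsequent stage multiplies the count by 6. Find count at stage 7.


aₙ = a₁·r^(n-1)
= 19×6^6
= 19×46656
= 886464

a_7 = 886464


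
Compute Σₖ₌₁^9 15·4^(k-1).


Sₙ = 15×(4^9 - 1)/(4 - 1)
= 15×(262144 - 1)/3
= 15×262143/3
= 1310715

S_9 = 1310715


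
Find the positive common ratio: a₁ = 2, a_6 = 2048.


r^(n-1) = aₙ/a₁
r^5 = 2048/2 = 1024
r = 1024^(1/5)
= 4

r = 4


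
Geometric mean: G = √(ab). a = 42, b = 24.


GM = √(42×24) = √1008 = 31.749

GM = 31.749


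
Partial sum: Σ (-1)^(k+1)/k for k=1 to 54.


S = 1 - 1/2 + 1/3 - 1/4 + 1/5 - 1/6 + 1/7 - 1/8 ± ...
= 0.684
(Full series converges to +ln(2) ≈ +0.6931)

S_54 = 0.684


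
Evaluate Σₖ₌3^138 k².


Σₖ₌3^138 k² = Σₖ₌₁^138 k² − Σₖ₌₁^2 k²
= 138·139·277/6 − 2·3·5/6
= 885569 − 5 = 885564

Σk² = 885564


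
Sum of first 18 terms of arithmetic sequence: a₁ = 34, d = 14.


aₙ = 34 + (18-1)×14 = 272
Sₙ = n(a₁+aₙ)/2 = 18×(34+272)/2
= 18×306/2 = 2754

S_18 = 2754


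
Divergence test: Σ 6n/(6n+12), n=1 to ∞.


lim(n→∞) 6n/(6n+12) = 6/6 = 1  (divide numerator and denominator by n)
lim aₙ = 1 ≠ 0 → series DIVERGES

Diverges (lim aₙ = 1 ≠ 0)


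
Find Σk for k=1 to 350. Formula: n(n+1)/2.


n(n+1)/2 = 350×351/2 = 122850/2 = 61425

Σk = 61425


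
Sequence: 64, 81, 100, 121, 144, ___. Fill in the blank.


Pattern: perfect squares: n²
Terms: 64, 81, 100, 121, 144
Next term = 169

Next term = 169


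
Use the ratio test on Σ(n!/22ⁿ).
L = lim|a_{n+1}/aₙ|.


aₙ = n!/22^n
a_{n+1}/aₙ = (n+1)!/22^(n+1) × 22^n/n!
= (n+1)/22
L = lim(n→∞) (n+1)/22 = ∞
L > 1 → series DIVERGES

Diverges (ratio test: L = ∞ > 1)


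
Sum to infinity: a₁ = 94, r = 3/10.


S∞ = a₁/(1-r) = 94/(1 - 3/10)
= 94/(7/10)
= 940/7

S∞ = 940/7


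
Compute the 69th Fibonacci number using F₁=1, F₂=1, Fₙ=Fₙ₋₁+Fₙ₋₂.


Fibonacci sequence: 1, 1, 2, 3, 5, 8, 13, 21, 34, 55, 89, ...
F(69) = 117669030460994

F(69) = 117669030460994


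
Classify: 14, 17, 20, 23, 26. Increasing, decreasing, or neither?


Differences: 3, 3, 3, 3
All differences > 0 → strictly INCREASING

Monotonically increasing


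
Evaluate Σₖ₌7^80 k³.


Σₖ₌7^80 k³ = [80·81/2]² − [6·7/2]²
= 10497600 − 441 = 10497159

Σk³ = 10497159


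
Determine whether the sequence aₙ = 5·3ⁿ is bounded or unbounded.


aₙ = 5·3ⁿ → as n→∞, aₙ→∞ (since base 3 > 1)
No finite upper bound exists
The sequence is UNBOUNDED

Unbounded (aₙ → ∞ as n → ∞)


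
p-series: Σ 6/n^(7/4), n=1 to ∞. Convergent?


p-series test: Σ c/n^p converges if p > 1, diverges if p ≤ 1 (constant c > 0 doesn't affect convergence).
p = 7/4
7/4 > 1 → CONVERGES

Converges (p = 7/4 > 1)


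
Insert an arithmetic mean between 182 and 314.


AM = (182 + 314)/2 = 496/2 = 248

AM = 248


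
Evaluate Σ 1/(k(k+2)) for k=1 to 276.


1/(k(k+2)) = (1/2)·(1/k - 1/(k+2)) (partial fractions)
Telescoping: Σ = (1/2)·(1 + 1/2 - 1/277 - 1/278) = 57477/77006

Sum = 57477/77006


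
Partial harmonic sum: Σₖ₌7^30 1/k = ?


Σₖ₌7^30 1/k = 1/7 + 1/8 + 1/9 + ... + 1/30
= 3598413401287/2329089562800
≈ 1.545

Sum = 3598413401287/2329089562800 ≈ 1.545


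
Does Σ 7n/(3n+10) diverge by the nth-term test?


lim(n→∞) 7n/(3n+10) = 7/3 = 7/3  (divide numerator and denominator by n)
lim aₙ = 7/3 ≠ 0 → series DIVERGES

Diverges (lim aₙ = 7/3 ≠ 0)


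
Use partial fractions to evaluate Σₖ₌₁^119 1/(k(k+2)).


1/(k(k+2)) = (1/2)·(1/k - 1/(k+2)) (partial fractions)
Telescoping: Σ = (1/2)·(1 + 1/2 - 1/120 - 1/121) = 21539/29040

Sum = 21539/29040


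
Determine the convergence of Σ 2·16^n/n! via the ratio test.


aₙ = 2·16^n/n!
a_{n+1}/aₙ = 16^(n+1)/(n+1)! × n!/16^n  (constant 2 cancels)
= 16/(n+1)
L = lim(n→∞) 16/(n+1) = 0
L < 1 → series CONVERGES

Converges (ratio test: L = 0 < 1)


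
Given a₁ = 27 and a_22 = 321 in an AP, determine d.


d = (aₙ - a₁)/(n-1)
= (321 - 27)/(22-1)
= 294/21 = 14

d = 14


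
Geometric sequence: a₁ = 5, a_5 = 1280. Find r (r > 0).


r^(n-1) = aₙ/a₁
r^4 = 1280/5 = 256
r = 256^(1/4)
= ±4; taking r > 0 gives r = 4

r = 4


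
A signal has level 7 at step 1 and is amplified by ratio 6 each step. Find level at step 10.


aₙ = a₁·r^(n-1)
= 7×6^9
= 7×10077696
= 70543872

a_10 = 70543872


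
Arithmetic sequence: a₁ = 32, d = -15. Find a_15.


aₙ = a₁ + (n-1)d
= 32 + (15-1)×-15
= 32 - 210
= -178

a_15 = -178


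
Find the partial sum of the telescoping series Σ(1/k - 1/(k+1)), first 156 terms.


Telescoping: adjacent terms cancel.
= 1/1 - 1/157
= 1 - 1/157 = 156/157

Sum = 156/157


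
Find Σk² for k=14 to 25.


Σₖ₌14^25 k² = Σₖ₌₁^25 k² − Σₖ₌₁^13 k²
= 25·26·51/6 − 13·14·27/6
= 5525 − 819 = 4706

Σk² = 4706


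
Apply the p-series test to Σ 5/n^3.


p-series test: Σ c/n^p converges if p > 1, diverges if p ≤ 1 (constant c > 0 doesn't affect convergence).
p = 3
3 > 1 → CONVERGES

Converges (p = 3 > 1)


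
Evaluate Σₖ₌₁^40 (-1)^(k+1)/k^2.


S = 1 - 1/4 + 1/9 - 1/16 + 1/25 - 1/36 + 1/49 - 1/64 ± ...
= 0.8222
(Full series converges to +π²/12 ≈ +0.8225)

S_40 = 0.8222


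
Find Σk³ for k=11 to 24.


Σₖ₌11^24 k³ = [24·25/2]² − [10·11/2]²
= 90000 − 3025 = 86975

Σk³ = 86975


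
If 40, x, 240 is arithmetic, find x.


AM = (40 + 240)/2 = 280/2 = 140

AM = 140


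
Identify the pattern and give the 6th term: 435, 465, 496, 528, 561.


Pattern: triangular numbers: n(n+1)/2
Terms: 435, 465, 496, 528, 561
Next term = 595

Next term = 595


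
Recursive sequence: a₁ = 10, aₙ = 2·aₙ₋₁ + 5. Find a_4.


Computing step by step:
a_1 = 10
a_2 = 25
a_3 = 55
a_4 = 115


a_4 = 115


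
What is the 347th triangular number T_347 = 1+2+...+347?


n(n+1)/2 = 347×348/2 = 120756/2 = 60378

Σk = 60378


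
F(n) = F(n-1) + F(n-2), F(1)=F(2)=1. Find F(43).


Fibonacci sequence: 1, 1, 2, 3, 5, 8, 13, 21, 34, 55, 89, ...
F(43) = 433494437

F(43) = 433494437


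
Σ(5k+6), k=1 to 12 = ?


Σ(5k+6) = 5·Σk + 6·n
= 5·78 + 6·12
= 390 + 72 = 462

Σ = 462


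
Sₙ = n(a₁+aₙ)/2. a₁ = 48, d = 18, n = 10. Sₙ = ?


aₙ = 48 + (10-1)×18 = 210
Sₙ = n(a₁+aₙ)/2 = 10×(48+210)/2
= 10×258/2 = 1290

S_10 = 1290


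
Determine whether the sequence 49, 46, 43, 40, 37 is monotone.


Differences: -3, -3, -3, -3
All differences < 0 → strictly DECREASING

Monotonically decreasing


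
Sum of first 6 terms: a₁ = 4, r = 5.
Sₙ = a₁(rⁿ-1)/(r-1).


Sₙ = 4×(5^6 - 1)/(5 - 1)
= 4×(15625 - 1)/4
= 4×15624/4
= 15624

S_6 = 15624


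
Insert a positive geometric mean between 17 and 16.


GM = √(17×16) = √272 = 16.4924

GM = 16.4924


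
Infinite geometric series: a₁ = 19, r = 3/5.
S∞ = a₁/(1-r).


S∞ = a₁/(1-r) = 19/(1 - 3/5)
= 19/(2/5)
= 95/2

S∞ = 95/2


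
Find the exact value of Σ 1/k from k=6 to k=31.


Σₖ₌6^31 1/k = 1/6 + 1/7 + 1/8 + ... + 1/31
= 125913534410497/72201776446800
≈ 1.7439

Sum = 125913534410497/72201776446800 ≈ 1.7439


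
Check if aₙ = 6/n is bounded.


a₁ = 6, a₂ = 6/2, a₃ = 6/3, ...
0 < aₙ ≤ 6 for all n ≥ 1
Lower bound: 0, Upper bound: 6
The sequence IS bounded

Bounded (0 < aₙ ≤ 6)


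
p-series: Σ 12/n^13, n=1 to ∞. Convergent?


p-series test: Σ c/n^p converges if p > 1, diverges if p ≤ 1 (constant c > 0 doesn't affect convergence).
p = 13
13 > 1 → CONVERGES

Converges (p = 13 > 1)


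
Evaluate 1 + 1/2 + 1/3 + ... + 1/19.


H_19 = 1/1 + 1/2 + 1/3 + ... + 1/19
= 275295799/77597520
≈ 3.5477

H_19 = 275295799/77597520 ≈ 3.5477


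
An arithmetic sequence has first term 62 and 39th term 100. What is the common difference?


d = (aₙ - a₁)/(n-1)
= (100 - 62)/(39-1)
= 38/38 = 1

d = 1


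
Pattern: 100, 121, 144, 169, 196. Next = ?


Pattern: perfect squares: n²
Terms: 100, 121, 144, 169, 196
Next term = 225

Next term = 225


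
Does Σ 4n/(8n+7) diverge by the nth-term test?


lim(n→∞) 4n/(8n+7) = 4/8 = 1/2  (divide numerator and denominator by n)
lim aₙ = 1/2 ≠ 0 → series DIVERGES

Diverges (lim aₙ = 1/2 ≠ 0)


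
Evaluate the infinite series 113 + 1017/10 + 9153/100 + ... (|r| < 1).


S∞ = a₁/(1-r) = 113/(1 - 9/10)
= 113/(1/10)
= 1130

S∞ = 1130


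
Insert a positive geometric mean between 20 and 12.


GM = √(20×12) = √240 = 15.4919

GM = 15.4919


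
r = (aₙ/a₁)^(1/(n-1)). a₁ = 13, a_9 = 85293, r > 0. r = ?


r^(n-1) = aₙ/a₁
r^8 = 85293/13 = 6561
r = 6561^(1/8)
= ±3; taking r > 0 gives r = 3

r = 3


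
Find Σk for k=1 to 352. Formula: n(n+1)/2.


n(n+1)/2 = 352×353/2 = 124256/2 = 62128

Σk = 62128


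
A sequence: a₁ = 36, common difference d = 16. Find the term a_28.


aₙ = a₁ + (n-1)d
= 36 + (28-1)×16
= 36 + 432
= 468

a_28 = 468


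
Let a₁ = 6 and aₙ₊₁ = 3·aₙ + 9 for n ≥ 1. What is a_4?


Computing step by step:
a_1 = 6
a_2 = 27
a_3 = 90
a_4 = 279


a_4 = 279


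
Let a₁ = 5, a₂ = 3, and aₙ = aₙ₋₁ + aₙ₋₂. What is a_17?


Computing iteratively: 5, 3, 8, 11, 19, 30, 49, 79, 128, 207, 335, 542, ...
a_17 = 6011

a_17 = 6011


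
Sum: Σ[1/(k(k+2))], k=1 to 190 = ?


1/(k(k+2)) = (1/2)·(1/k - 1/(k+2)) (partial fractions)
Telescoping: Σ = (1/2)·(1 + 1/2 - 1/191 - 1/192) = 54625/73344

Sum = 54625/73344


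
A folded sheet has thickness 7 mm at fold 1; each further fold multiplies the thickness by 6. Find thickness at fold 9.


aₙ = a₁·r^(n-1)
= 7×6^8
= 7×1679616
= 11757312

a_9 = 11757312


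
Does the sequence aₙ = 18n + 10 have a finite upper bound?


aₙ = 18n + 10 → as n→∞, aₙ→∞
No finite upper bound exists
The sequence is UNBOUNDED

Unbounded (aₙ → ∞ as n → ∞)


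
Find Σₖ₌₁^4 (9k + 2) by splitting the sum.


Σ(9k+2) = 9·Σk + 2·n
= 9·10 + 2·4
= 90 + 8 = 98

Σ = 98


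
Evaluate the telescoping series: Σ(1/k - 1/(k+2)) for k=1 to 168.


Telescoping with gap 2: two head and two tail terms survive.
= (1 + 1/2) - (1/169 + 1/170)
= 3/2 - 1/169 - 1/170 = 21378/14365

Sum = 21378/14365


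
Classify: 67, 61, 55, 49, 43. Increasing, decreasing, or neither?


Differences: -6, -6, -6, -6
All differences < 0 → strictly DECREASING

Monotonically decreasing


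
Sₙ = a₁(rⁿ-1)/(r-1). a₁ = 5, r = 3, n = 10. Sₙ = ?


Sₙ = 5×(3^10 - 1)/(3 - 1)
= 5×(59049 - 1)/2
= 5×59048/2
= 147620

S_10 = 147620


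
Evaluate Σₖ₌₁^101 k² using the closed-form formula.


n = 101
n(n+1)(2n+1)/6 = 101×102×203/6
= 2091306/6 = 348551

Σk² = 348551


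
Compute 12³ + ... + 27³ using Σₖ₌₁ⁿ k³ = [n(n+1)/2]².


Σₖ₌12^27 k³ = [27·28/2]² − [11·12/2]²
= 142884 − 4356 = 138528

Σk³ = 138528


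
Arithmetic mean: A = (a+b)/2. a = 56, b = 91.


AM = (56 + 91)/2 = 147/2 = 73.5

AM = 73.5


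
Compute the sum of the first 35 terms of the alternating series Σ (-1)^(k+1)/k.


S = 1 - 1/2 + 1/3 - 1/4 + 1/5 - 1/6 + 1/7 - 1/8 ± ...
= 0.7072
(Full series converges to +ln(2) ≈ +0.6931)

S_35 = 0.7072


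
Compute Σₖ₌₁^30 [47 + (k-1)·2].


aₙ = 47 + (30-1)×2 = 105
Sₙ = n(a₁+aₙ)/2 = 30×(47+105)/2
= 30×152/2 = 2280

S_30 = 2280


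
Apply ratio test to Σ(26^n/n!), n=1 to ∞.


aₙ = 26^n/n!
a_{n+1}/aₙ = 26^(n+1)/(n+1)! × n!/26^n
= 26/(n+1)
L = lim(n→∞) 26/(n+1) = 0
L < 1 → series CONVERGES

Converges (ratio test: L = 0 < 1)


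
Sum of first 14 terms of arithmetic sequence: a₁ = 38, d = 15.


aₙ = 38 + (14-1)×15 = 233
Sₙ = n(a₁+aₙ)/2 = 14×(38+233)/2
= 14×271/2 = 1897

S_14 = 1897


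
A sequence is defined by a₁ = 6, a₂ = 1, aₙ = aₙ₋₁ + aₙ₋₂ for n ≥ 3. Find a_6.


Computing iteratively: 6, 1, 7, 8, 15, 23
a_6 = 23

a_6 = 23


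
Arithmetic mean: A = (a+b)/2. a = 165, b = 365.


AM = (165 + 365)/2 = 530/2 = 265

AM = 265


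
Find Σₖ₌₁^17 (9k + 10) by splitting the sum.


Σ(9k+10) = 9·Σk + 10·n
= 9·153 + 10·17
= 1377 + 170 = 1547

Σ = 1547


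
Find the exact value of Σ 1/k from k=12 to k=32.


Σₖ₌12^32 1/k = 1/12 + 1/13 + 1/14 + ... + 1/32
= 149980107719459/144403552893600
≈ 1.0386

Sum = 149980107719459/144403552893600 ≈ 1.0386


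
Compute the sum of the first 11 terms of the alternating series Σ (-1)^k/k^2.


S = -1 + 1/4 - 1/9 + 1/16 - 1/25 + 1/36 - 1/49 + 1/64 ± ...
= -0.8262
(Full series converges to -π²/12 ≈ -0.8225)

S_11 = -0.8262


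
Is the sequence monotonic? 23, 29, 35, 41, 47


Differences: 6, 6, 6, 6
All differences > 0 → strictly INCREASING

Monotonically increasing


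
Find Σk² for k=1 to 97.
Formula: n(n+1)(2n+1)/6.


n = 97
n(n+1)(2n+1)/6 = 97×98×195/6
= 1853670/6 = 308945

Σk² = 308945


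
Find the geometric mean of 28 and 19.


GM = √(28×19) = √532 = 23.0651

GM = 23.0651


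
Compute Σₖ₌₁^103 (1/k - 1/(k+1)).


Telescoping: adjacent terms cancel.
= 1/1 - 1/104
= 1 - 1/104 = 103/104

Sum = 103/104


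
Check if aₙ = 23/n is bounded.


a₁ = 23, a₂ = 23/2, a₃ = 23/3, ...
0 < aₙ ≤ 23 for all n ≥ 1
Lower bound: 0, Upper bound: 23
The sequence IS bounded

Bounded (0 < aₙ ≤ 23)


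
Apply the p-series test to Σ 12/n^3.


p-series test: Σ c/n^p converges if p > 1, diverges if p ≤ 1 (constant c > 0 doesn't affect convergence).
p = 3
3 > 1 → CONVERGES

Converges (p = 3 > 1)


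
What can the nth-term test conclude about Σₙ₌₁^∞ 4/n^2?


lim(n→∞) 4/n^2 = 0
lim aₙ = 0 → nth-term test is INCONCLUSIVE
(Need other tests; this is actually a convergent p-series with p=2 > 1)

Inconclusive (lim aₙ = 0; need another test)


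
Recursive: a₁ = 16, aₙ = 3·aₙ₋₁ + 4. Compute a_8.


Computing step by step:
a_1 = 16
a_2 = 52
a_3 = 160
a_4 = 484
a_5 = 1456
a_6 = 4372
a_7 = 13120
a_8 = 39364


a_8 = 39364


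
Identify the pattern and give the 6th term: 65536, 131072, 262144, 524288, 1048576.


Pattern: powers of 2: 2ⁿ
Terms: 65536, 131072, 262144, 524288, 1048576
Next term = 2097152

Next term = 2097152


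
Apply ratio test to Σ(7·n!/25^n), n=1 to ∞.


aₙ = 7·n!/25^n
a_{n+1}/aₙ = (n+1)!/25^(n+1) × 25^n/n!  (constant 7 cancels)
= (n+1)/25
L = lim(n→∞) (n+1)/25 = ∞
L > 1 → series DIVERGES

Diverges (ratio test: L = ∞ > 1)


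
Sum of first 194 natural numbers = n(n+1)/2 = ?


n(n+1)/2 = 194×195/2 = 37830/2 = 18915

Σk = 18915


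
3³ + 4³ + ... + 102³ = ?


Σₖ₌3^102 k³ = [102·103/2]² − [2·3/2]²
= 27594009 − 9 = 27594000

Σk³ = 27594000


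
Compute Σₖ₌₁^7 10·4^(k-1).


Sₙ = 10×(4^7 - 1)/(4 - 1)
= 10×(16384 - 1)/3
= 10×16383/3
= 54610

S_7 = 54610


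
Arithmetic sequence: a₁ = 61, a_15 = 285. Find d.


d = (aₙ - a₁)/(n-1)
= (285 - 61)/(15-1)
= 224/14 = 16

d = 16


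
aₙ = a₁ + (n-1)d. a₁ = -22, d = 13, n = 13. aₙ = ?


aₙ = a₁ + (n-1)d
= -22 + (13-1)×13
= -22 + 156
= 134

a_13 = 134


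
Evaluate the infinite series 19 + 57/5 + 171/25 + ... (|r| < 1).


S∞ = a₁/(1-r) = 19/(1 - 3/5)
= 19/(2/5)
= 95/2

S∞ = 95/2


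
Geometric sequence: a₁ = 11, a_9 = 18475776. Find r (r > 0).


r^(n-1) = aₙ/a₁
r^8 = 18475776/11 = 1679616
r = 1679616^(1/8)
= ±6; taking r > 0 gives r = 6

r = 6


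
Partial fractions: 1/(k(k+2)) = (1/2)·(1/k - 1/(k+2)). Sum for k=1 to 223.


1/(k(k+2)) = (1/2)·(1/k - 1/(k+2)) (partial fractions)
Telescoping: Σ = (1/2)·(1 + 1/2 - 1/224 - 1/225) = 75151/100800

Sum = 75151/100800


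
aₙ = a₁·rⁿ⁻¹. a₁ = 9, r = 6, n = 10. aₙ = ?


aₙ = a₁·r^(n-1)
= 9×6^9
= 9×10077696
= 90699264

a_10 = 90699264


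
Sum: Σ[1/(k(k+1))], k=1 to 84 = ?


1/(k(k+1)) = 1/k - 1/(k+1) (partial fractions)
Telescoping: Σ = 1 - 1/85 = 84/85

Sum = 84/85


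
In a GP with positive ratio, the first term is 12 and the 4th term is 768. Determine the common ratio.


r^(n-1) = aₙ/a₁
r^3 = 768/12 = 64
r = 64^(1/3)
= 4

r = 4


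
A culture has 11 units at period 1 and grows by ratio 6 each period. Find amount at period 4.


aₙ = a₁·r^(n-1)
= 11×6^3
= 11×216
= 2376

a_4 = 2376


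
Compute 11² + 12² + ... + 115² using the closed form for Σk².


Σₖ₌11^115 k² = Σₖ₌₁^115 k² − Σₖ₌₁^10 k²
= 115·116·231/6 − 10·11·21/6
= 513590 − 385 = 513205

Σk² = 513205


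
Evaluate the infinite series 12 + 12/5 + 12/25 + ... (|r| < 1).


S∞ = a₁/(1-r) = 12/(1 - 1/5)
= 12/(4/5)
= 15

S∞ = 15


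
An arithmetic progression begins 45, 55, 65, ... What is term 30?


aₙ = a₁ + (n-1)d
= 45 + (30-1)×10
= 45 + 290
= 335

a_30 = 335


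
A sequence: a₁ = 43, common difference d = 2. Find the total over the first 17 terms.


aₙ = 43 + (17-1)×2 = 75
Sₙ = n(a₁+aₙ)/2 = 17×(43+75)/2
= 17×118/2 = 1003

S_17 = 1003


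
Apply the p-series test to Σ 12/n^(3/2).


p-series test: Σ c/n^p converges if p > 1, diverges if p ≤ 1 (constant c > 0 doesn't affect convergence).
p = 3/2
3/2 > 1 → CONVERGES

Converges (p = 3/2 > 1)


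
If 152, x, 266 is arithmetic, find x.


AM = (152 + 266)/2 = 418/2 = 209

AM = 209


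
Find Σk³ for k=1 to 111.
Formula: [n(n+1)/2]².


n(n+1)/2 = 111×112/2 = 6216
Σk³ = 6216² = 38638656

Σk³ = 38638656


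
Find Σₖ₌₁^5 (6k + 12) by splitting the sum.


Σ(6k+12) = 6·Σk + 12·n
= 6·15 + 12·5
= 90 + 60 = 150

Σ = 150


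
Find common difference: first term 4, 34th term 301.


d = (aₙ - a₁)/(n-1)
= (301 - 4)/(34-1)
= 297/33 = 9

d = 9


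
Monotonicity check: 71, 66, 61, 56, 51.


Differences: -5, -5, -5, -5
All differences < 0 → strictly DECREASING

Monotonically decreasing


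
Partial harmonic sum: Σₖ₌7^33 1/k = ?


Σₖ₌7^33 1/k = 1/7 + 1/8 + 1/9 + ... + 1/33
= 21513480570229/13127595717600
≈ 1.6388

Sum = 21513480570229/13127595717600 ≈ 1.6388


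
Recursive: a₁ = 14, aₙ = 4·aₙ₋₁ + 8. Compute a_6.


Computing step by step:
a_1 = 14
a_2 = 64
a_3 = 264
a_4 = 1064
a_5 = 4264
a_6 = 17064


a_6 = 17064


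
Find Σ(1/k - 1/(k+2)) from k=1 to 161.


Telescoping with gap 2: two head and two tail terms survive.
= (1 + 1/2) - (1/162 + 1/163)
= 3/2 - 1/162 - 1/163 = 19642/13203

Sum = 19642/13203


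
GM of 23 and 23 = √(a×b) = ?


GM = √(23×23) = √529 = 23

GM = 23


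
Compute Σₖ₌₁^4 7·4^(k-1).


Sₙ = 7×(4^4 - 1)/(4 - 1)
= 7×(256 - 1)/3
= 7×255/3
= 595

S_4 = 595


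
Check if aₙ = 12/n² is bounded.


a₁ = 12, a₂ = 12/4, a₃ = 12/9, ...
0 < aₙ ≤ 12 for all n ≥ 1
The sequence IS bounded

Bounded (0 < aₙ ≤ 12)


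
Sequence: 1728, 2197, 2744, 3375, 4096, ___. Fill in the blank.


Pattern: perfect cubes: n³
Terms: 1728, 2197, 2744, 3375, 4096
Next term = 4913

Next term = 4913


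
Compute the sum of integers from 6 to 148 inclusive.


Σₖ₌6^148 k = Σₖ₌₁^148 k − Σₖ₌₁^5 k
= 148·149/2 − 5·6/2
= 11026 − 15 = 11011

Σk = 11011


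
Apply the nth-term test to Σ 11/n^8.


lim(n→∞) 11/n^8 = 0
lim aₙ = 0 → nth-term test is INCONCLUSIVE
(Need other tests; this is actually a convergent p-series with p=8 > 1)

Inconclusive (lim aₙ = 0; need another test)


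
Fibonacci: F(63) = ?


Fibonacci sequence: 1, 1, 2, 3, 5, 8, 13, 21, 34, 55, 89, ...
F(63) = 6557470319842

F(63) = 6557470319842


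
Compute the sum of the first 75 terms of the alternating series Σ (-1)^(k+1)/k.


S = 1 - 1/2 + 1/3 - 1/4 + 1/5 - 1/6 + 1/7 - 1/8 ± ...
= 0.6998
(Full series converges to +ln(2) ≈ +0.6931)

S_75 = 0.6998


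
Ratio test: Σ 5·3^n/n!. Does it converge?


aₙ = 5·3^n/n!
a_{n+1}/aₙ = 3^(n+1)/(n+1)! × n!/3^n  (constant 5 cancels)
= 3/(n+1)
L = lim(n→∞) 3/(n+1) = 0
L < 1 → series CONVERGES

Converges (ratio test: L = 0 < 1)


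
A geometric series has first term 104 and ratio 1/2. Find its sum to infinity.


S∞ = a₁/(1-r) = 104/(1 - 1/2)
= 104/(1/2)
= 208

S∞ = 208


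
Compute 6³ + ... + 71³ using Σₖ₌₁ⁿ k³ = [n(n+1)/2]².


Σₖ₌6^71 k³ = [71·72/2]² − [5·6/2]²
= 6533136 − 225 = 6532911

Σk³ = 6532911


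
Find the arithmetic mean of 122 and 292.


AM = (122 + 292)/2 = 414/2 = 207

AM = 207


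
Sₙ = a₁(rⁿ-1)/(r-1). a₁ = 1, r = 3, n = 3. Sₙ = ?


Sₙ = 1×(3^3 - 1)/(3 - 1)
= 1×(27 - 1)/2
= 1×26/2
= 13

S_3 = 13


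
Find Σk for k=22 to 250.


Σₖ₌22^250 k = Σₖ₌₁^250 k − Σₖ₌₁^21 k
= 250·251/2 − 21·22/2
= 31375 − 231 = 31144

Σk = 31144


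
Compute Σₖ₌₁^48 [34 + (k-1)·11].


aₙ = 34 + (48-1)×11 = 551
Sₙ = n(a₁+aₙ)/2 = 48×(34+551)/2
= 48×585/2 = 14040

S_48 = 14040


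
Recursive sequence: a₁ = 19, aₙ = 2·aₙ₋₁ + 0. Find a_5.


Computing step by step:
a_1 = 19
a_2 = 38
a_3 = 76
a_4 = 152
a_5 = 304


a_5 = 304


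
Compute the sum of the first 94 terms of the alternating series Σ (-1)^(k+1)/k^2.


S = 1 - 1/4 + 1/9 - 1/16 + 1/25 - 1/36 + 1/49 - 1/64 ± ...
= 0.8224
(Full series converges to +π²/12 ≈ +0.8225)

S_94 = 0.8224


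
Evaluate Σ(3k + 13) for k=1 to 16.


Σ(3k+13) = 3·Σk + 13·n
= 3·136 + 13·16
= 408 + 208 = 616

Σ = 616


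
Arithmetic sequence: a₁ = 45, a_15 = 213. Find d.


d = (aₙ - a₁)/(n-1)
= (213 - 45)/(15-1)
= 168/14 = 12

d = 12


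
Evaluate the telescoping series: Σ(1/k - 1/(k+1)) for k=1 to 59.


Telescoping: adjacent terms cancel.
= 1/1 - 1/60
= 1 - 1/60 = 59/60

Sum = 59/60


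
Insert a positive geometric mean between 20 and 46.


GM = √(20×46) = √920 = 30.3315

GM = 30.3315


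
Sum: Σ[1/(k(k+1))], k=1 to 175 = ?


1/(k(k+1)) = 1/k - 1/(k+1) (partial fractions)
Telescoping: Σ = 1 - 1/176 = 175/176

Sum = 175/176


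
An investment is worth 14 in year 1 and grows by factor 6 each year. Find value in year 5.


aₙ = a₁·r^(n-1)
= 14×6^4
= 14×1296
= 18144

a_5 = 18144


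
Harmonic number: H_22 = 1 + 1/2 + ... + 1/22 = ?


H_22 = 1/1 + 1/2 + 1/3 + ... + 1/22
= 19093197/5173168
≈ 3.6908

H_22 = 19093197/5173168 ≈ 3.6908


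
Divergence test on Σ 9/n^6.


lim(n→∞) 9/n^6 = 0
lim aₙ = 0 → nth-term test is INCONCLUSIVE
(Need other tests; this is actually a convergent p-series with p=6 > 1)

Inconclusive (lim aₙ = 0; need another test)


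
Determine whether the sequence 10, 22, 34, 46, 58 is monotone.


Differences: 12, 12, 12, 12
All differences > 0 → strictly INCREASING

Monotonically increasing


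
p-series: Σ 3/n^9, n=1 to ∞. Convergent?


p-series test: Σ c/n^p converges if p > 1, diverges if p ≤ 1 (constant c > 0 doesn't affect convergence).
p = 9
9 > 1 → CONVERGES

Converges (p = 9 > 1)


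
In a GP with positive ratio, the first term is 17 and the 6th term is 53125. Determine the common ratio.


r^(n-1) = aₙ/a₁
r^5 = 53125/17 = 3125
r = 3125^(1/5)
= 5

r = 5


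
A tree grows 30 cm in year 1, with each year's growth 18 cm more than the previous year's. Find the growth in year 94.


aₙ = a₁ + (n-1)d
= 30 + (94-1)×18
= 30 + 1674
= 1704

a_94 = 1704


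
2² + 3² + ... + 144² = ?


Σₖ₌2^144 k² = Σₖ₌₁^144 k² − Σₖ₌₁^1 k²
= 144·145·289/6 − 1·2·3/6
= 1005720 − 1 = 1005719

Σk² = 1005719


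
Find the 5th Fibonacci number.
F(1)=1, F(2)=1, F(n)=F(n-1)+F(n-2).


Fibonacci sequence: 1, 1, 2, 3, 5
F(5) = 5

F(5) = 5


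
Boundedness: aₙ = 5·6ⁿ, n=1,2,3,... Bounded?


aₙ = 5·6ⁿ → as n→∞, aₙ→∞ (since base 6 > 1)
No finite upper bound exists
The sequence is UNBOUNDED

Unbounded (aₙ → ∞ as n → ∞)


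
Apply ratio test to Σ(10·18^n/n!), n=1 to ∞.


aₙ = 10·18^n/n!
a_{n+1}/aₙ = 18^(n+1)/(n+1)! × n!/18^n  (constant 10 cancels)
= 18/(n+1)
L = lim(n→∞) 18/(n+1) = 0
L < 1 → series CONVERGES

Converges (ratio test: L = 0 < 1)


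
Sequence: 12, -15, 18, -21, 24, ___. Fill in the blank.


Pattern: alternating sign, magnitude arithmetic (d=3)
Terms: 12, -15, 18, -21, 24
Next term = -27

Next term = -27


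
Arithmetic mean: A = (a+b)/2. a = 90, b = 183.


AM = (90 + 183)/2 = 273/2 = 136.5

AM = 136.5


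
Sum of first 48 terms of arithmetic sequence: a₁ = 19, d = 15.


aₙ = 19 + (48-1)×15 = 724
Sₙ = n(a₁+aₙ)/2 = 48×(19+724)/2
= 48×743/2 = 17832

S_48 = 17832


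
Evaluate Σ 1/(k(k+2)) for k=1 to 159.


1/(k(k+2)) = (1/2)·(1/k - 1/(k+2)) (partial fractions)
Telescoping: Σ = (1/2)·(1 + 1/2 - 1/160 - 1/161) = 38319/51520

Sum = 38319/51520


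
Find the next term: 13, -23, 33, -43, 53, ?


Pattern: alternating sign, magnitude arithmetic (d=10)
Terms: 13, -23, 33, -43, 53
Next term = -63

Next term = -63


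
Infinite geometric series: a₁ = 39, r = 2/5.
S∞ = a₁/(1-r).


S∞ = a₁/(1-r) = 39/(1 - 2/5)
= 39/(3/5)
= 65

S∞ = 65


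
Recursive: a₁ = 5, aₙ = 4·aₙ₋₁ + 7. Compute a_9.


Computing step by step:
a_1 = 5
a_2 = 27
a_3 = 115
a_4 = 467
a_5 = 1875
a_6 = 7507
a_7 = 30035
a_8 = 120147
a_9 = 480595


a_9 = 480595


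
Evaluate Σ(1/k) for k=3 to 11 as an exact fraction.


Σₖ₌3^11 1/k = 1/3 + 1/4 + 1/5 + 1/6 + 1/7 + 1/8 + 1/9 + 1/10 + 1/11
= 42131/27720
≈ 1.5199

Sum = 42131/27720 ≈ 1.5199


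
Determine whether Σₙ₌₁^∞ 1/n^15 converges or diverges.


p-series test: Σ c/n^p converges if p > 1, diverges if p ≤ 1 (constant c > 0 doesn't affect convergence).
p = 15
15 > 1 → CONVERGES

Converges (p = 15 > 1)


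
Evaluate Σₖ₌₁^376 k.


n(n+1)/2 = 376×377/2 = 141752/2 = 70876

Σk = 70876


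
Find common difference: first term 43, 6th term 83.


d = (aₙ - a₁)/(n-1)
= (83 - 43)/(6-1)
= 40/5 = 8

d = 8


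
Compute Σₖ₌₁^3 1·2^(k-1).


Sₙ = 1×(2^3 - 1)/(2 - 1)
= 1×(8 - 1)/1
= 1×7/1
= 7

S_3 = 7


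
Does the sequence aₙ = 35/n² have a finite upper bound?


a₁ = 35, a₂ = 35/4, a₃ = 35/9, ...
0 < aₙ ≤ 35 for all n ≥ 1
The sequence IS bounded

Bounded (0 < aₙ ≤ 35)


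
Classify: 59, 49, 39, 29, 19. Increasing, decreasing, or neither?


Differences: -10, -10, -10, -10
All differences < 0 → strictly DECREASING

Monotonically decreasing


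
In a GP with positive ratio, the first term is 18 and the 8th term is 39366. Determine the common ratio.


r^(n-1) = aₙ/a₁
r^7 = 39366/18 = 2187
r = 2187^(1/7)
= 3

r = 3


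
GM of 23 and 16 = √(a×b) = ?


GM = √(23×16) = √368 = 19.1833

GM = 19.1833


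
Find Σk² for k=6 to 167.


Σₖ₌6^167 k² = Σₖ₌₁^167 k² − Σₖ₌₁^5 k²
= 167·168·335/6 − 5·6·11/6
= 1566460 − 55 = 1566405

Σk² = 1566405


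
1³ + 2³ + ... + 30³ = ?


n(n+1)/2 = 30×31/2 = 465
Σk³ = 465² = 216225

Σk³ = 216225


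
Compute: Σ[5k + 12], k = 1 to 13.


Σ(5k+12) = 5·Σk + 12·n
= 5·91 + 12·13
= 455 + 156 = 611

Σ = 611


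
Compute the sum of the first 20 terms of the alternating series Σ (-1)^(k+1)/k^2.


S = 1 - 1/4 + 1/9 - 1/16 + 1/25 - 1/36 + 1/49 - 1/64 ± ...
= 0.8213
(Full series converges to +π²/12 ≈ +0.8225)

S_20 = 0.8213


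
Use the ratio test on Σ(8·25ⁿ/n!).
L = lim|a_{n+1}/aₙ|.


aₙ = 8·25^n/n!
a_{n+1}/aₙ = 25^(n+1)/(n+1)! × n!/25^n  (constant 8 cancels)
= 25/(n+1)
L = lim(n→∞) 25/(n+1) = 0
L < 1 → series CONVERGES

Converges (ratio test: L = 0 < 1)


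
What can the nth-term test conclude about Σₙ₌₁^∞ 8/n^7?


lim(n→∞) 8/n^7 = 0
lim aₙ = 0 → nth-term test is INCONCLUSIVE
(Need other tests; this is actually a convergent p-series with p=7 > 1)

Inconclusive (lim aₙ = 0; need another test)


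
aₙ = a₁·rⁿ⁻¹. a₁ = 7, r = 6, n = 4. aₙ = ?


aₙ = a₁·r^(n-1)
= 7×6^3
= 7×216
= 1512

a_4 = 1512


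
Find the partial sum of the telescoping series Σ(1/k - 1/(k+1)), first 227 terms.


Telescoping: adjacent terms cancel.
= 1/1 - 1/228
= 1 - 1/228 = 227/228

Sum = 227/228


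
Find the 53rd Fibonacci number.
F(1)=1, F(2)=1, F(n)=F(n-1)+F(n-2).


Fibonacci sequence: 1, 1, 2, 3, 5, 8, 13, 21, 34, 55, 89, ...
F(53) = 53316291173

F(53) = 53316291173


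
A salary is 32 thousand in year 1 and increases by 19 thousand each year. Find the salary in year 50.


aₙ = a₁ + (n-1)d
= 32 + (50-1)×19
= 32 + 931
= 963

a_50 = 963


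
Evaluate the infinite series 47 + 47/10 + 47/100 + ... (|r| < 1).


S∞ = a₁/(1-r) = 47/(1 - 1/10)
= 47/(9/10)
= 470/9

S∞ = 470/9


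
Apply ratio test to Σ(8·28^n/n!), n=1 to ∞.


aₙ = 8·28^n/n!
a_{n+1}/aₙ = 28^(n+1)/(n+1)! × n!/28^n  (constant 8 cancels)
= 28/(n+1)
L = lim(n→∞) 28/(n+1) = 0
L < 1 → series CONVERGES

Converges (ratio test: L = 0 < 1)


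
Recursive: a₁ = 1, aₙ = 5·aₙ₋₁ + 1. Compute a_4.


Computing step by step:
a_1 = 1
a_2 = 6
a_3 = 31
a_4 = 156


a_4 = 156


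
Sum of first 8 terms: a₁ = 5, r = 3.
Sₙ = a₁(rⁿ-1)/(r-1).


Sₙ = 5×(3^8 - 1)/(3 - 1)
= 5×(6561 - 1)/2
= 5×6560/2
= 16400

S_8 = 16400


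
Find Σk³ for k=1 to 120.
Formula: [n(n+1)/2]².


n(n+1)/2 = 120×121/2 = 7260
Σk³ = 7260² = 52707600

Σk³ = 52707600


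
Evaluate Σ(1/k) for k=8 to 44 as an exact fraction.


Σₖ₌8^44 1/k = 1/8 + 1/9 + 1/10 + ... + 1/44
= 16765630606168108789/9419588158802421600
≈ 1.7799

Sum = 16765630606168108789/9419588158802421600 ≈ 1.7799


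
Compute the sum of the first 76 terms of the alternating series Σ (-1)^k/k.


S = -1 + 1/2 - 1/3 + 1/4 - 1/5 + 1/6 - 1/7 + 1/8 ± ...
= -0.6866
(Full series converges to -ln(2) ≈ -0.6931)

S_76 = -0.6866


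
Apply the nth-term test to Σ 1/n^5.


lim(n→∞) 1/n^5 = 0
lim aₙ = 0 → nth-term test is INCONCLUSIVE
(Need other tests; this is actually a convergent p-series with p=5 > 1)

Inconclusive (lim aₙ = 0; need another test)


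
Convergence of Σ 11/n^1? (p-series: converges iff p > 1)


p-series test: Σ c/n^p converges if p > 1, diverges if p ≤ 1 (constant c > 0 doesn't affect convergence).
p = 1
1 ≤ 1 → DIVERGES

Diverges (p = 1 ≤ 1)


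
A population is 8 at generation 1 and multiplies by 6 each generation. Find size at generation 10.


aₙ = a₁·r^(n-1)
= 8×6^9
= 8×10077696
= 80621568

a_10 = 80621568


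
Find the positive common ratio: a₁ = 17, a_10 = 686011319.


r^(n-1) = aₙ/a₁
r^9 = 686011319/17 = 40353607
r = 40353607^(1/9)
= 7

r = 7


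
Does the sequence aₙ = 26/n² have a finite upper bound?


a₁ = 26, a₂ = 26/4, a₃ = 26/9, ...
0 < aₙ ≤ 26 for all n ≥ 1
The sequence IS bounded

Bounded (0 < aₙ ≤ 26)


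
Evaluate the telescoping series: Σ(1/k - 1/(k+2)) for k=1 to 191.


Telescoping with gap 2: two head and two tail terms survive.
= (1 + 1/2) - (1/192 + 1/193)
= 3/2 - 1/192 - 1/193 = 55199/37056

Sum = 55199/37056


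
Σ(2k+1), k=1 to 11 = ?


Σ(2k+1) = 2·Σk + 1·n
= 2·66 + 1·11
= 132 + 11 = 143

Σ = 143
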